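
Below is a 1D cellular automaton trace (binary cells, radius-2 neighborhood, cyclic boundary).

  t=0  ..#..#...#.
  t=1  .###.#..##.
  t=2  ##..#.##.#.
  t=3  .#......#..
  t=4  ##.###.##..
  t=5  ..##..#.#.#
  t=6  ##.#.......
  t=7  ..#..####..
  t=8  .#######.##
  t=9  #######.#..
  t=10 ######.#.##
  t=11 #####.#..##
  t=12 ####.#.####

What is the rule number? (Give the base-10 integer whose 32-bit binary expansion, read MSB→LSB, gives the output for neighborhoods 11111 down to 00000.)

3448345237

  [31] ##### => #  t=8,i=3
  [30] ####. => #  t=7,i=7
  [29] ###.# => .  t=1,i=3
  [28] ###.. => .  t=7,i=8
  [27] ##.## => #  t=4,i=2
  [26] ##.#. => #  t=1,i=4
  [25] ##..# => .  t=1,i=10
  [24] ##... => #  t=7,i=9
  [23] #.### => #  t=4,i=3
  [22] #.##. => .  t=2,i=0
  [21] #.#.# => .  t=2,i=9
  [20] #.#.. => .  t=1,i=5
  [19] #..## => #  t=1,i=0
  [18] #..#. => .  t=0,i=4
  [17] #...# => .  t=0,i=0
  [16] #.... => #  t=3,i=3
  [15] .#### => #  t=7,i=6
  [14] .###. => .  t=1,i=2
  [13] .##.# => .  t=2,i=7
  [12] .##.. => #  t=1,i=9
  [11] .#.## => .  t=2,i=5
  [10] .#.#. => .  t=5,i=7
  [9] .#..# => #  t=0,i=3
  [8] .#... => .  t=0,i=6
  [7] ..### => #  t=1,i=1
  [6] ..##. => .  t=1,i=8
  [5] ..#.# => .  t=2,i=4
  [4] ..#.. => #  t=0,i=2
  [3] ...## => .  t=6,i=10
  [2] ...#. => #  t=0,i=1
  [1] ....# => .  t=3,i=6
  [0] ..... => #  t=3,i=4
  bits 11001101100010011001001010010101 = 3448345237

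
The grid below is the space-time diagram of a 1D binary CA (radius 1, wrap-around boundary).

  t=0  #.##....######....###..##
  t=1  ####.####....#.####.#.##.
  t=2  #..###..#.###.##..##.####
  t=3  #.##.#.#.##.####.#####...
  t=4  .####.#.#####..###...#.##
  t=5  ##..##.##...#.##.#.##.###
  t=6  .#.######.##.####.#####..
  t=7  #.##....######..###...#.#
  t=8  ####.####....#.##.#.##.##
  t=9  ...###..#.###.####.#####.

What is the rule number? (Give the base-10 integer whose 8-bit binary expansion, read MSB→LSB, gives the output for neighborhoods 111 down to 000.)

  ###|.  b7=0 t=0,i=9
  ##.|#  b6=1 t=0,i=0
  #.#|#  b5=1 t=0,i=1
  #..|.  b4=0 t=0,i=4
  .##|#  b3=1 t=0,i=2
  .#.|.  b2=0 t=1,i=13
  ..#|#  b1=1 t=0,i=7
  ...|#  b0=1 t=0,i=5
  bits 01101011 = 107

107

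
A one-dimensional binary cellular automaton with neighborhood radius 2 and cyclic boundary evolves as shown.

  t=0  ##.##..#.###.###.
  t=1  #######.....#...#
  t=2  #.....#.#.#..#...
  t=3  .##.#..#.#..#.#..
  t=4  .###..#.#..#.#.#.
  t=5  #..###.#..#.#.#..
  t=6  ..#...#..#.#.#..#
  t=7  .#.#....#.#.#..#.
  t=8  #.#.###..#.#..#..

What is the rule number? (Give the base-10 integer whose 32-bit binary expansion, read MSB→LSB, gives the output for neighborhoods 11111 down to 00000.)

508409154

  ##### -> .   bit 31 = 0  t=1,i=1
  ####. -> .   bit 30 = 0  t=1,i=5
  ###.# -> .   bit 29 = 0  t=0,i=11
  ###.. -> #   bit 28 = 1  t=1,i=6
  ##.## -> #   bit 27 = 1  t=0,i=2
  ##.#. -> #   bit 26 = 1  t=3,i=3
  ##..# -> #   bit 25 = 1  t=0,i=5
  ##... -> .   bit 24 = 0  t=1,i=7
  #.### -> .   bit 23 = 0  t=0,i=9
  #.##. -> #   bit 22 = 1  t=0,i=0
  #.#.# -> .   bit 21 = 0  t=2,i=8
  #.#.. -> .   bit 20 = 0  t=2,i=10
  #..## -> #   bit 19 = 1  t=4,i=0
  #..#. -> #   bit 18 = 1  t=0,i=6
  #...# -> .   bit 17 = 0  t=1,i=14
  #.... -> #   bit 16 = 1  t=1,i=8
  .#### -> #   bit 15 = 1  t=1,i=0
  .###. -> .   bit 14 = 0  t=0,i=10
  .##.# -> #   bit 13 = 1  t=0,i=1
  .##.. -> #   bit 12 = 1  t=0,i=4
  .#.## -> .   bit 11 = 0  t=0,i=8
  .#.#. -> #   bit 10 = 1  t=2,i=7
  .#..# -> .   bit 9 = 0  t=2,i=11
  .#... -> #   bit 8 = 1  t=1,i=13
  ..### -> .   bit 7 = 0  t=1,i=16
  ..##. -> #   bit 6 = 1  t=3,i=1
  ..#.# -> .   bit 5 = 0  t=0,i=7
  ..#.. -> .   bit 4 = 0  t=1,i=12
  ...## -> .   bit 3 = 0  t=1,i=15
  ...#. -> .   bit 2 = 0  t=1,i=11
  ....# -> #   bit 1 = 1  t=1,i=10
  ..... -> .   bit 0 = 0  t=1,i=9
  bits 00011110010011011011010101000010 = 508409154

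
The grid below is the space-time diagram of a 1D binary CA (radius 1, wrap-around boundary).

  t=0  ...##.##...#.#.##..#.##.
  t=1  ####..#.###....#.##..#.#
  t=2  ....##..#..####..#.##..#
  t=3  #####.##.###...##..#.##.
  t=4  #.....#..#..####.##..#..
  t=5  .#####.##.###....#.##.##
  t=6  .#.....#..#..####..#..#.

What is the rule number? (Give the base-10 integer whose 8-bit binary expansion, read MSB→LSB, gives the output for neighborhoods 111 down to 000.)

  [7] ### => .  t=1,i=0
  [6] ##. => .  t=0,i=4
  [5] #.# => .  t=0,i=5
  [4] #.. => #  t=0,i=8
  [3] .## => #  t=0,i=3
  [2] .#. => .  t=0,i=11
  [1] ..# => #  t=0,i=2
  [0] ... => #  t=0,i=0
  bits 00011011 = 27

27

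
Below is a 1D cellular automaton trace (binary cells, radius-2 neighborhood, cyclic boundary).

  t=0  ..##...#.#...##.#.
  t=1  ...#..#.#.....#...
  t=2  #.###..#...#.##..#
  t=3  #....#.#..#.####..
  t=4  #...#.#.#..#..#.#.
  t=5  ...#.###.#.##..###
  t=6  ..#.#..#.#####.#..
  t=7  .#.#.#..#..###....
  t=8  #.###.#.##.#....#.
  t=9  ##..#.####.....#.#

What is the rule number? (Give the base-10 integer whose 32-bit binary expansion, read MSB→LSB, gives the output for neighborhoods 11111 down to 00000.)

  [31] ##### => #  t=6,i=11
  [30] ####. => #  t=3,i=14
  [29] ###.# => #  t=5,i=7
  [28] ###.. => .  t=2,i=4
  [27] ##.## => .  t=2,i=1
  [26] ##.#. => .  t=0,i=15
  [25] ##..# => #  t=2,i=5
  [24] ##... => .  t=0,i=4
  [23] #.### => .  t=2,i=2
  [22] #.##. => #  t=2,i=13
  [21] #.#.# => #  t=4,i=6
  [20] #.#.. => .  t=0,i=9
  [19] #..## => .  t=2,i=16
  [18] #..#. => .  t=1,i=5
  [17] #...# => .  t=0,i=0
  [16] #.... => .  t=1,i=10
  [15] .#### => .  t=3,i=13
  [14] .###. => .  t=2,i=3
  [13] .##.# => #  t=0,i=14
  [12] .##.. => #  t=0,i=3
  [11] .#.## => #  t=2,i=12
  [10] .#.#. => #  t=0,i=8
  [9] .#..# => #  t=1,i=4
  [8] .#... => .  t=0,i=10
  [7] ..### => #  t=5,i=15
  [6] ..##. => .  t=0,i=2
  [5] ..#.# => .  t=0,i=7
  [4] ..#.. => #  t=1,i=3
  [3] ...## => .  t=0,i=1
  [2] ...#. => #  t=0,i=6
  [1] ....# => .  t=1,i=1
  [0] ..... => #  t=1,i=0
  bits 11100010011000000011111010010101 = 3797958293

3797958293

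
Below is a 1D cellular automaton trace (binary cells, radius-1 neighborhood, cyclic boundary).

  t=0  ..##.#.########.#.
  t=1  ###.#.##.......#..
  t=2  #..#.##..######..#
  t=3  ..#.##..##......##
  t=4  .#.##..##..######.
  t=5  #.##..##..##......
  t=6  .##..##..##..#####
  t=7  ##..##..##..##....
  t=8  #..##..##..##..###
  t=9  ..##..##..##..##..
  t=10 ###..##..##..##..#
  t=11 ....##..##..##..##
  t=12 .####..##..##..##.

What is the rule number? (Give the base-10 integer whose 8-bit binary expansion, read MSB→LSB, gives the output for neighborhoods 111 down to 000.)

  ###|.  b7=0 t=0,i=8
  ##.|.  b6=0 t=0,i=3
  #.#|#  b5=1 t=0,i=4
  #..|.  b4=0 t=0,i=17
  .##|#  b3=1 t=0,i=2
  .#.|.  b2=0 t=0,i=5
  ..#|#  b1=1 t=0,i=1
  ...|#  b0=1 t=0,i=0
  bits 00101011 = 43

43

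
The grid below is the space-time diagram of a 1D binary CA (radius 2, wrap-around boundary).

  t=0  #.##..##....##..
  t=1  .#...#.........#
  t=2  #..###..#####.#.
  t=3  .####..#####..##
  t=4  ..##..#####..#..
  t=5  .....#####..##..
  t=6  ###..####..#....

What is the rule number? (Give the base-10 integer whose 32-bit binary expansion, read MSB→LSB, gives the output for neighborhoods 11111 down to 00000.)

  #####|#  b31=1 t=2,i=10
  ####.|#  b30=1 t=2,i=11
  ###.#|.  b29=0 t=2,i=12
  ###..|.  b28=0 t=2,i=5
  ##.##|.  b27=0 t=3,i=0
  ##.#.|.  b26=0 t=2,i=13
  ##..#|.  b25=0 t=0,i=4
  ##...|.  b24=0 t=0,i=8
  #.###|.  b23=0 t=3,i=1
  #.##.|.  b22=0 t=0,i=2
  #.#.#|#  b21=1 t=2,i=14
  #.#..|.  b20=0 t=1,i=1
  #..##|#  b19=1 t=0,i=5
  #..#.|#  b18=1 t=0,i=15
  #...#|#  b17=1 t=1,i=3
  #....|.  b16=0 t=0,i=9
  .####|#  b15=1 t=2,i=9
  .###.|#  b14=1 t=2,i=4
  .##.#|.  b13=0 t=3,i=15
  .##..|.  b12=0 t=0,i=3
  .#.##|#  b11=1 t=0,i=1
  .#.#.|#  b10=1 t=1,i=0
  .#..#|#  b9=1 t=2,i=1
  .#...|.  b8=0 t=1,i=2
  ..###|#  b7=1 t=2,i=3
  ..##.|.  b6=0 t=0,i=6
  ..#.#|.  b5=0 t=0,i=0
  ..#..|#  b4=1 t=1,i=5
  ...##|.  b3=0 t=0,i=11
  ...#.|#  b2=1 t=1,i=4
  ....#|.  b1=0 t=0,i=10
  .....|#  b0=1 t=1,i=8
  bits 11000000001011101100111010010101 = 3224293013

3224293013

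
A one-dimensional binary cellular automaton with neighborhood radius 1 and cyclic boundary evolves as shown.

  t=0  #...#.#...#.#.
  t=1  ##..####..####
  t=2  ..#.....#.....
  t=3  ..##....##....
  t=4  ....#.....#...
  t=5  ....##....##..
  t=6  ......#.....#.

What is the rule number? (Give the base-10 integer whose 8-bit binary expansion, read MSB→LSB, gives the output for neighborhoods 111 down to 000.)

  [7] ### => .  t=1,i=0
  [6] ##. => .  t=1,i=1
  [5] #.# => #  t=0,i=5
  [4] #.. => #  t=0,i=1
  [3] .## => .  t=1,i=4
  [2] .#. => #  t=0,i=0
  [1] ..# => .  t=0,i=3
  [0] ... => .  t=0,i=2
  bits 00110100 = 52

52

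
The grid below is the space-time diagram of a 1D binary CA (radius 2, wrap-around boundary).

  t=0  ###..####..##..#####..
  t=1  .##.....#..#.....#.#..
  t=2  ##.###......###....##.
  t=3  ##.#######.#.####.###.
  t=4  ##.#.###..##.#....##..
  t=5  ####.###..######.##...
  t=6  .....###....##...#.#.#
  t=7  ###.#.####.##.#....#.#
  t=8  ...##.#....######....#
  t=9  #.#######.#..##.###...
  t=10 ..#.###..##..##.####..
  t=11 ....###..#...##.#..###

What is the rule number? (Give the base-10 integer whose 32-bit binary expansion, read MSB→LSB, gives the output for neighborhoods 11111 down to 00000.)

  ##### -> #   bit 31 = 1  t=0,i=17
  ####. -> .   bit 30 = 0  t=0,i=7
  ###.# -> .   bit 29 = 0  t=3,i=9
  ###.. -> #   bit 28 = 1  t=0,i=2
  ##.## -> .   bit 27 = 0  t=2,i=2
  ##.#. -> #   bit 26 = 1  t=3,i=10
  ##..# -> .   bit 25 = 0  t=0,i=3
  ##... -> #   bit 24 = 1  t=1,i=3
  #.### -> #   bit 23 = 1  t=2,i=3
  #.##. -> #   bit 22 = 1  t=2,i=0
  #.#.# -> #   bit 21 = 1  t=3,i=11
  #.#.. -> #   bit 20 = 1  t=1,i=19
  #..## -> .   bit 19 = 0  t=0,i=4
  #..#. -> .   bit 18 = 0  t=1,i=10
  #...# -> .   bit 17 = 0  t=1,i=21
  #.... -> #   bit 16 = 1  t=1,i=4
  .#### -> .   bit 15 = 0  t=0,i=6
  .###. -> #   bit 14 = 1  t=0,i=1
  .##.# -> #   bit 13 = 1  t=2,i=1
  .##.. -> .   bit 12 = 0  t=0,i=12
  .#.## -> .   bit 11 = 0  t=3,i=12
  .#.#. -> .   bit 10 = 0  t=1,i=18
  .#..# -> .   bit 9 = 0  t=1,i=9
  .#... -> #   bit 8 = 1  t=1,i=12
  ..### -> .   bit 7 = 0  t=0,i=0
  ..##. -> #   bit 6 = 1  t=0,i=11
  ..#.# -> .   bit 5 = 0  t=1,i=17
  ..#.. -> .   bit 4 = 0  t=1,i=8
  ...## -> #   bit 3 = 1  t=1,i=0
  ...#. -> .   bit 2 = 0  t=1,i=7
  ....# -> .   bit 1 = 0  t=1,i=6
  ..... -> #   bit 0 = 1  t=1,i=5
  bits 10010101111100010110000101001001 = 2515624265

2515624265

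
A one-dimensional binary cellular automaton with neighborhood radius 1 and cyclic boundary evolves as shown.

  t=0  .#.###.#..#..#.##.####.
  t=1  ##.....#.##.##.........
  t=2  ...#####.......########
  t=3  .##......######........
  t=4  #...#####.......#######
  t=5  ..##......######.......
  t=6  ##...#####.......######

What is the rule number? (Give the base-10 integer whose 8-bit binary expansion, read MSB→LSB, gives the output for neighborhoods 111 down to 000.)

  nb ###: next=.  (t=0,i=4, bit7=0)
  nb ##.: next=.  (t=0,i=5, bit6=0)
  nb #.#: next=.  (t=0,i=2, bit5=0)
  nb #..: next=.  (t=0,i=8, bit4=0)
  nb .##: next=.  (t=0,i=3, bit3=0)
  nb .#.: next=#  (t=0,i=1, bit2=1)
  nb ..#: next=#  (t=0,i=0, bit1=1)
  nb ...: next=#  (t=1,i=3, bit0=1)
  bits 00000111 = 7

7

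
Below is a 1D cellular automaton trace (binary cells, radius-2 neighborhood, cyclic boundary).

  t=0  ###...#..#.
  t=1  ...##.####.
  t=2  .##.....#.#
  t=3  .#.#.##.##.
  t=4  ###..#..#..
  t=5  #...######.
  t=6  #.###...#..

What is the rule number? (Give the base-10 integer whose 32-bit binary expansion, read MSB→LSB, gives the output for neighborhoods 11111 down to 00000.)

1096156859

  nb #####: next=.  (t=5,i=6, bit31=0)
  nb ####.: next=#  (t=1,i=8, bit30=1)
  nb ###.#: next=.  (t=5,i=9, bit29=0)
  nb ###..: next=.  (t=0,i=2, bit28=0)
  nb ##.##: next=.  (t=1,i=5, bit27=0)
  nb ##.#.: next=.  (t=5,i=10, bit26=0)
  nb ##..#: next=.  (t=3,i=10, bit25=0)
  nb ##...: next=#  (t=0,i=3, bit24=1)
  nb #.###: next=.  (t=0,i=0, bit23=0)
  nb #.##.: next=#  (t=2,i=1, bit22=1)
  nb #.#.#: next=.  (t=2,i=10, bit21=0)
  nb #.#..: next=#  (t=5,i=0, bit20=1)
  nb #..##: next=.  (t=4,i=10, bit19=0)
  nb #..#.: next=#  (t=0,i=8, bit18=1)
  nb #...#: next=#  (t=0,i=4, bit17=1)
  nb #....: next=.  (t=1,i=0, bit16=0)
  nb .####: next=.  (t=1,i=7, bit15=0)
  nb .###.: next=.  (t=0,i=1, bit14=0)
  nb .##.#: next=.  (t=1,i=4, bit13=0)
  nb .##..: next=.  (t=2,i=2, bit12=0)
  nb .#.##: next=.  (t=0,i=10, bit11=0)
  nb .#.#.: next=#  (t=2,i=9, bit10=1)
  nb .#..#: next=#  (t=0,i=7, bit9=1)
  nb .#...: next=.  (t=5,i=1, bit8=0)
  nb ..###: next=#  (t=4,i=0, bit7=1)
  nb ..##.: next=.  (t=1,i=3, bit6=0)
  nb ..#.#: next=#  (t=0,i=9, bit5=1)
  nb ..#..: next=#  (t=0,i=6, bit4=1)
  nb ...##: next=#  (t=1,i=2, bit3=1)
  nb ...#.: next=.  (t=0,i=5, bit2=0)
  nb ....#: next=#  (t=1,i=1, bit1=1)
  nb .....: next=#  (t=2,i=5, bit0=1)
  bits 01000001010101100000011010111011 = 1096156859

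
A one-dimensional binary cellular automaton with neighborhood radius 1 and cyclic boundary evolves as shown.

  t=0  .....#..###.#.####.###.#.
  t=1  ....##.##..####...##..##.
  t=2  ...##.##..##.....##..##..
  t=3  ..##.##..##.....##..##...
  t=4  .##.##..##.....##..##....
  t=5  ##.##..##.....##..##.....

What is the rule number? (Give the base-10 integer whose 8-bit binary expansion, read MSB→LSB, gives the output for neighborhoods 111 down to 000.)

46

  ###|.  b7=0 t=0,i=9
  ##.|.  b6=0 t=0,i=10
  #.#|#  b5=1 t=0,i=11
  #..|.  b4=0 t=0,i=6
  .##|#  b3=1 t=0,i=8
  .#.|#  b2=1 t=0,i=5
  ..#|#  b1=1 t=0,i=4
  ...|.  b0=0 t=0,i=0
  bits 00101110 = 46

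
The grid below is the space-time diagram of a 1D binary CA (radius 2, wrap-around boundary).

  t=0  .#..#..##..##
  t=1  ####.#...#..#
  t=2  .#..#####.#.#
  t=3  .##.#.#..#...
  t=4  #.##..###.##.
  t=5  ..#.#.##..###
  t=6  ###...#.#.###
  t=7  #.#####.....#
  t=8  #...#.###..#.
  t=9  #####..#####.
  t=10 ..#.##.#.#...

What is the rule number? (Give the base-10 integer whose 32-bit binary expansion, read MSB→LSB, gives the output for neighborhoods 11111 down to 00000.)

2539086764

  #####|#  b31=1 t=1,i=1
  ####.|.  b30=0 t=1,i=2
  ###.#|.  b29=0 t=1,i=3
  ###..|#  b28=1 t=5,i=12
  ##.##|.  b27=0 t=4,i=9
  ##.#.|#  b26=1 t=0,i=0
  ##..#|#  b25=1 t=0,i=9
  ##...|#  b24=1 t=6,i=3
  #.###|.  b23=0 t=6,i=10
  #.##.|#  b22=1 t=4,i=2
  #.#.#|.  b21=0 t=2,i=10
  #.#..|#  b20=1 t=0,i=1
  #..##|.  b19=0 t=0,i=6
  #..#.|#  b18=1 t=0,i=3
  #...#|#  b17=1 t=1,i=7
  #....|#  b16=1 t=3,i=11
  .####|.  b15=0 t=1,i=0
  .###.|#  b14=1 t=4,i=7
  .##.#|#  b13=1 t=0,i=12
  .##..|.  b12=0 t=0,i=8
  .#.##|.  b11=0 t=4,i=1
  .#.#.|.  b10=0 t=2,i=0
  .#..#|#  b9=1 t=0,i=2
  .#...|#  b8=1 t=1,i=6
  ..###|#  b7=1 t=1,i=12
  ..##.|.  b6=0 t=0,i=7
  ..#.#|#  b5=1 t=5,i=2
  ..#..|.  b4=0 t=0,i=4
  ...##|#  b3=1 t=3,i=0
  ...#.|#  b2=1 t=1,i=8
  ....#|.  b1=0 t=3,i=12
  .....|.  b0=0 t=7,i=9
  bits 10010111010101110110001110101100 = 2539086764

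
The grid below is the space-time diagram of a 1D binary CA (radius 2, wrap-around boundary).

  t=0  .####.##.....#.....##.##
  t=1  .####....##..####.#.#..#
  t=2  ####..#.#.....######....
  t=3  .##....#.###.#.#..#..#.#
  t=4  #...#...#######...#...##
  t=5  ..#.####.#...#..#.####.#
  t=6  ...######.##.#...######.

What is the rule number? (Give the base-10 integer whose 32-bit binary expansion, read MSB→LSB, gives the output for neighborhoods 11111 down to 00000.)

  [31] ##### => .  t=2,i=16
  [30] ####. => #  t=0,i=3
  [29] ###.# => #  t=0,i=4
  [28] ###.. => .  t=1,i=4
  [27] ##.## => .  t=0,i=0
  [26] ##.#. => #  t=1,i=17
  [25] ##..# => .  t=1,i=11
  [24] ##... => .  t=0,i=8
  [23] #.### => #  t=0,i=1
  [22] #.##. => .  t=0,i=6
  [21] #.#.# => #  t=1,i=18
  [20] #.#.. => .  t=1,i=20
  [19] #..## => .  t=1,i=12
  [18] #..#. => .  t=1,i=22
  [17] #...# => #  t=4,i=2
  [16] #.... => #  t=0,i=9
  [15] .#### => #  t=0,i=2
  [14] .###. => #  t=3,i=10
  [13] .##.# => #  t=0,i=20
  [12] .##.. => .  t=0,i=7
  [11] .#.## => #  t=1,i=0
  [10] .#.#. => #  t=1,i=19
  [9] .#..# => .  t=1,i=21
  [8] .#... => #  t=0,i=14
  [7] ..### => .  t=1,i=13
  [6] ..##. => .  t=0,i=19
  [5] ..#.# => .  t=1,i=23
  [4] ..#.. => #  t=0,i=13
  [3] ...## => #  t=0,i=18
  [2] ...#. => .  t=0,i=12
  [1] ....# => .  t=0,i=11
  [0] ..... => #  t=0,i=10
  bits 01100100101000111110110100011001 = 1688464665

1688464665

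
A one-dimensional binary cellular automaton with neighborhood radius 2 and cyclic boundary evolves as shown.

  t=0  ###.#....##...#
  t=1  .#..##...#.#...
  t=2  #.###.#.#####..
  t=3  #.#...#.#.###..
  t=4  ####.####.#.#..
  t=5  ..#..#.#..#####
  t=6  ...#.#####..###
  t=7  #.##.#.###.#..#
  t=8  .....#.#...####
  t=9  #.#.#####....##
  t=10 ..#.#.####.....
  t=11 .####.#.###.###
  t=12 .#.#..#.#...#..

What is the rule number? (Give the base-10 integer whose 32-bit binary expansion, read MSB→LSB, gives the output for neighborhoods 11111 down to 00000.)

  #####|#  b31=1 t=2,i=10
  ####.|#  b30=1 t=0,i=1
  ###.#|.  b29=0 t=0,i=2
  ###..|#  b28=1 t=2,i=12
  ##.##|.  b27=0 t=4,i=4
  ##.#.|.  b26=0 t=0,i=3
  ##..#|.  b25=0 t=2,i=13
  ##...|#  b24=1 t=0,i=11
  #.###|#  b23=1 t=2,i=2
  #.##.|.  b22=0 t=7,i=2
  #.#.#|#  b21=1 t=2,i=6
  #.#..|#  b20=1 t=0,i=4
  #..##|#  b19=1 t=1,i=3
  #..#.|.  b18=0 t=2,i=14
  #...#|.  b17=0 t=0,i=12
  #....|.  b16=0 t=0,i=6
  .####|.  b15=0 t=0,i=0
  .###.|.  b14=0 t=2,i=3
  .##.#|.  b13=0 t=7,i=0
  .##..|.  b12=0 t=0,i=10
  .#.##|.  b11=0 t=2,i=1
  .#.#.|#  b10=1 t=1,i=10
  .#..#|#  b9=1 t=1,i=2
  .#...|#  b8=1 t=0,i=5
  ..###|.  b7=0 t=0,i=14
  ..##.|#  b6=1 t=0,i=9
  ..#.#|#  b5=1 t=1,i=9
  ..#..|.  b4=0 t=1,i=1
  ...##|.  b3=0 t=0,i=8
  ...#.|#  b2=1 t=1,i=0
  ....#|.  b1=0 t=0,i=7
  .....|#  b0=1 t=8,i=2
  bits 11010001101110000000011101100101 = 3518498661

3518498661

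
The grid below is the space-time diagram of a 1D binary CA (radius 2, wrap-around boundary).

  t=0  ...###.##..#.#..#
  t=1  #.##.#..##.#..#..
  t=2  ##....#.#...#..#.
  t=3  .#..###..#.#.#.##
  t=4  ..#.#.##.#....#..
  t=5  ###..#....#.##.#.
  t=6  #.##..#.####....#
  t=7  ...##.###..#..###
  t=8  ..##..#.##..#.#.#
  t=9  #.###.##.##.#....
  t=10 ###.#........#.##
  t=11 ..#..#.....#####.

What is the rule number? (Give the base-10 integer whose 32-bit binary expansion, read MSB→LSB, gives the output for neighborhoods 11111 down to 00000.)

  ##### -> .   bit 31 = 0  t=10,i=0
  ####. -> .   bit 30 = 0  t=6,i=10
  ###.# -> #   bit 29 = 1  t=0,i=5
  ###.. -> #   bit 28 = 1  t=3,i=6
  ##.## -> .   bit 27 = 0  t=0,i=6
  ##.#. -> .   bit 26 = 0  t=1,i=4
  ##..# -> #   bit 25 = 1  t=0,i=9
  ##... -> .   bit 24 = 0  t=2,i=2
  #.### -> #   bit 23 = 1  t=5,i=0
  #.##. -> .   bit 22 = 0  t=0,i=7
  #.#.# -> .   bit 21 = 0  t=3,i=11
  #.#.. -> .   bit 20 = 0  t=0,i=13
  #..## -> .   bit 19 = 0  t=1,i=7
  #..#. -> .   bit 18 = 0  t=0,i=10
  #...# -> .   bit 17 = 0  t=0,i=1
  #.... -> .   bit 16 = 0  t=2,i=3
  .#### -> .   bit 15 = 0  t=6,i=9
  .###. -> .   bit 14 = 0  t=0,i=4
  .##.# -> .   bit 13 = 0  t=1,i=3
  .##.. -> #   bit 12 = 1  t=0,i=8
  .#.## -> #   bit 11 = 1  t=1,i=1
  .#.#. -> .   bit 10 = 0  t=0,i=12
  .#..# -> #   bit 9 = 1  t=0,i=14
  .#... -> #   bit 8 = 1  t=0,i=0
  ..### -> #   bit 7 = 1  t=0,i=3
  ..##. -> #   bit 6 = 1  t=1,i=8
  ..#.# -> #   bit 5 = 1  t=0,i=11
  ..#.. -> .   bit 4 = 0  t=0,i=16
  ...## -> #   bit 3 = 1  t=0,i=2
  ...#. -> #   bit 2 = 1  t=2,i=5
  ....# -> #   bit 1 = 1  t=2,i=4
  ..... -> .   bit 0 = 0  t=10,i=7
  bits 00110010100000000001101111101110 = 847256558

847256558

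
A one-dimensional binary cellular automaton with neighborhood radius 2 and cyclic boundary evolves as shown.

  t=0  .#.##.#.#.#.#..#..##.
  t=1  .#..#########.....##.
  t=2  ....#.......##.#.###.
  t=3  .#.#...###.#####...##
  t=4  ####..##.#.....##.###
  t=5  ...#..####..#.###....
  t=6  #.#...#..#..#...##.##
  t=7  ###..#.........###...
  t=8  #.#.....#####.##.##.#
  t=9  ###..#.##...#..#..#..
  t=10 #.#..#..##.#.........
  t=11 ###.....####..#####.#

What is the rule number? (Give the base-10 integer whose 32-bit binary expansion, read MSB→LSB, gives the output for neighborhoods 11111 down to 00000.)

892351725

  [31] ##### => .  t=1,i=6
  [30] ####. => .  t=1,i=11
  [29] ###.# => #  t=3,i=9
  [28] ###.. => #  t=1,i=12
  [27] ##.## => .  t=3,i=10
  [26] ##.#. => #  t=0,i=5
  [25] ##..# => .  t=0,i=20
  [24] ##... => #  t=1,i=13
  [23] #.### => .  t=2,i=17
  [22] #.##. => .  t=0,i=3
  [21] #.#.# => #  t=0,i=6
  [20] #.#.. => #  t=0,i=12
  [19] #..## => .  t=0,i=17
  [18] #..#. => .  t=0,i=0
  [17] #...# => .  t=3,i=5
  [16] #.... => .  t=1,i=14
  [15] .#### => .  t=1,i=5
  [14] .###. => .  t=2,i=18
  [13] .##.# => #  t=0,i=4
  [12] .##.. => #  t=0,i=19
  [11] .#.## => .  t=0,i=2
  [10] .#.#. => #  t=0,i=7
  [9] .#..# => .  t=0,i=13
  [8] .#... => .  t=2,i=5
  [7] ..### => #  t=1,i=4
  [6] ..##. => #  t=0,i=18
  [5] ..#.# => #  t=0,i=1
  [4] ..#.. => .  t=0,i=15
  [3] ...## => #  t=1,i=17
  [2] ...#. => #  t=2,i=3
  [1] ....# => .  t=1,i=16
  [0] ..... => #  t=1,i=15
  bits 00110101001100000011010011101101 = 892351725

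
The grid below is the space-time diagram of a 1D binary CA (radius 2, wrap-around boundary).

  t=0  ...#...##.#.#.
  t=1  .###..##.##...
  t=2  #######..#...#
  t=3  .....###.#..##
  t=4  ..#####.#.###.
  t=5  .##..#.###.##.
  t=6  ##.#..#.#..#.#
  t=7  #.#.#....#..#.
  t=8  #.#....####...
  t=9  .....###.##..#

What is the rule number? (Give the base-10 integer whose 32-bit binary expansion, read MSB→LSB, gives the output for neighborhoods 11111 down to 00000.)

  ##### -> .   bit 31 = 0  t=2,i=1
  ####. -> #   bit 30 = 1  t=2,i=5
  ###.# -> .   bit 29 = 0  t=3,i=7
  ###.. -> #   bit 28 = 1  t=1,i=3
  ##.## -> .   bit 27 = 0  t=1,i=8
  ##.#. -> #   bit 26 = 1  t=0,i=9
  ##..# -> #   bit 25 = 1  t=1,i=4
  ##... -> .   bit 24 = 0  t=1,i=11
  #.### -> .   bit 23 = 0  t=4,i=10
  #.##. -> #   bit 22 = 1  t=1,i=9
  #.#.# -> #   bit 21 = 1  t=0,i=10
  #.#.. -> .   bit 20 = 0  t=0,i=12
  #..## -> #   bit 19 = 1  t=1,i=5
  #..#. -> .   bit 18 = 0  t=2,i=8
  #...# -> .   bit 17 = 0  t=0,i=5
  #.... -> .   bit 16 = 0  t=0,i=0
  .#### -> .   bit 15 = 0  t=2,i=0
  .###. -> #   bit 14 = 1  t=1,i=2
  .##.# -> .   bit 13 = 0  t=0,i=8
  .##.. -> .   bit 12 = 0  t=1,i=10
  .#.## -> #   bit 11 = 1  t=4,i=9
  .#.#. -> .   bit 10 = 0  t=0,i=11
  .#..# -> #   bit 9 = 1  t=3,i=10
  .#... -> .   bit 8 = 0  t=0,i=4
  ..### -> #   bit 7 = 1  t=1,i=1
  ..##. -> #   bit 6 = 1  t=0,i=7
  ..#.# -> .   bit 5 = 0  t=5,i=5
  ..#.. -> #   bit 4 = 1  t=0,i=3
  ...## -> #   bit 3 = 1  t=0,i=6
  ...#. -> #   bit 2 = 1  t=0,i=2
  ....# -> #   bit 1 = 1  t=0,i=1
  ..... -> #   bit 0 = 1  t=3,i=2
  bits 01010110011010000100101011011111 = 1449675487

1449675487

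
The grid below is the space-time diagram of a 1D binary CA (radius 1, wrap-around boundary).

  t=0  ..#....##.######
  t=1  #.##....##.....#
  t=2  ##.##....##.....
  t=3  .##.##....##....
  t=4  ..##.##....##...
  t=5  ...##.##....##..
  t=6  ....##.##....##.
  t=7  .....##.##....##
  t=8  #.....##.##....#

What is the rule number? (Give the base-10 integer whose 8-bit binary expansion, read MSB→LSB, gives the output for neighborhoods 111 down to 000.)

116

  ###|.  b7=0 t=0,i=11
  ##.|#  b6=1 t=0,i=8
  #.#|#  b5=1 t=0,i=9
  #..|#  b4=1 t=0,i=0
  .##|.  b3=0 t=0,i=7
  .#.|#  b2=1 t=0,i=2
  ..#|.  b1=0 t=0,i=1
  ...|.  b0=0 t=0,i=4
  bits 01110100 = 116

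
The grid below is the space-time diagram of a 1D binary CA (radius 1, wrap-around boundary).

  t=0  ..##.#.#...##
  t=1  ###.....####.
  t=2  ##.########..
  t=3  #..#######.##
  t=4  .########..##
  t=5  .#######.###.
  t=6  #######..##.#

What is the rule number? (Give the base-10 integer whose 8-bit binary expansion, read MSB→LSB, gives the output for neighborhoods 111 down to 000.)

  nb ###: next=#  (t=1,i=1, bit7=1)
  nb ##.: next=.  (t=0,i=3, bit6=0)
  nb #.#: next=.  (t=0,i=4, bit5=0)
  nb #..: next=#  (t=0,i=0, bit4=1)
  nb .##: next=#  (t=0,i=2, bit3=1)
  nb .#.: next=.  (t=0,i=5, bit2=0)
  nb ..#: next=#  (t=0,i=1, bit1=1)
  nb ...: next=#  (t=0,i=9, bit0=1)
  bits 10011011 = 155

155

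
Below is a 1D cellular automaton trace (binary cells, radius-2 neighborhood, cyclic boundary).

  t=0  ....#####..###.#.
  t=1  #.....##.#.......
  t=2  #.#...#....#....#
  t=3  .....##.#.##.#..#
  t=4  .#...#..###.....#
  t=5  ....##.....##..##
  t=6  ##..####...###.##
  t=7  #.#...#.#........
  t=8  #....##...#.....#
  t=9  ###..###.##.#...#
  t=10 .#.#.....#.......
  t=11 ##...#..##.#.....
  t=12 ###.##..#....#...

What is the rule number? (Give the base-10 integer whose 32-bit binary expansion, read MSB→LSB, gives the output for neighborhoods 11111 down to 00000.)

3277920372

  #####|#  b31=1 t=0,i=6
  ####.|#  b30=1 t=0,i=7
  ###.#|.  b29=0 t=0,i=13
  ###..|.  b28=0 t=0,i=8
  ##.##|.  b27=0 t=6,i=14
  ##.#.|.  b26=0 t=0,i=14
  ##..#|#  b25=1 t=0,i=9
  ##...|#  b24=1 t=4,i=11
  #.###|.  b23=0 t=6,i=15
  #.##.|#  b22=1 t=3,i=10
  #.#.#|#  b21=1 t=3,i=8
  #.#..|.  b20=0 t=0,i=15
  #..##|.  b19=0 t=0,i=10
  #..#.|.  b18=0 t=3,i=15
  #...#|.  b17=0 t=2,i=4
  #....|#  b16=1 t=0,i=0
  .####|.  b15=0 t=0,i=5
  .###.|.  b14=0 t=0,i=12
  .##.#|.  b13=0 t=1,i=7
  .##..|#  b12=1 t=5,i=5
  .#.##|#  b11=1 t=3,i=9
  .#.#.|.  b10=0 t=4,i=0
  .#..#|.  b9=0 t=3,i=14
  .#...|.  b8=0 t=0,i=16
  ..###|.  b7=0 t=0,i=4
  ..##.|#  b6=1 t=1,i=6
  ..#.#|#  b5=1 t=4,i=16
  ..#..|#  b4=1 t=1,i=0
  ...##|.  b3=0 t=0,i=3
  ...#.|#  b2=1 t=1,i=16
  ....#|.  b1=0 t=0,i=2
  .....|.  b0=0 t=0,i=1
  bits 11000011011000010001100001110100 = 3277920372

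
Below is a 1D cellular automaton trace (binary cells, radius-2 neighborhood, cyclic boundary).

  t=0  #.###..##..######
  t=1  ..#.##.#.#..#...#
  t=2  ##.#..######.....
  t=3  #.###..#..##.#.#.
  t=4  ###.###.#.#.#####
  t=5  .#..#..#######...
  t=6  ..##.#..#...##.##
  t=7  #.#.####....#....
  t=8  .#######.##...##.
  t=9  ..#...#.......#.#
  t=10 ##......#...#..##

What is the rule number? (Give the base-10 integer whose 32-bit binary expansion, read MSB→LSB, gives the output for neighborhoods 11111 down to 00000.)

1454739010

  [31] ##### => .  t=0,i=13
  [30] ####. => #  t=0,i=16
  [29] ###.# => .  t=0,i=0
  [28] ###.. => #  t=0,i=4
  [27] ##.## => .  t=0,i=1
  [26] ##.#. => #  t=1,i=6
  [25] ##..# => #  t=0,i=5
  [24] ##... => .  t=2,i=12
  [23] #.### => #  t=0,i=2
  [22] #.##. => .  t=1,i=4
  [21] #.#.# => #  t=1,i=7
  [20] #.#.. => #  t=1,i=9
  [19] #..## => .  t=0,i=6
  [18] #..#. => #  t=1,i=1
  [17] #...# => .  t=1,i=14
  [16] #.... => #  t=2,i=13
  [15] .#### => #  t=0,i=12
  [14] .###. => .  t=0,i=3
  [13] .##.# => .  t=1,i=5
  [12] .##.. => .  t=0,i=8
  [11] .#.## => #  t=1,i=3
  [10] .#.#. => #  t=1,i=8
  [9] .#..# => #  t=1,i=0
  [8] .#... => .  t=1,i=13
  [7] ..### => .  t=0,i=11
  [6] ..##. => #  t=0,i=7
  [5] ..#.# => .  t=1,i=2
  [4] ..#.. => .  t=1,i=12
  [3] ...## => .  t=2,i=16
  [2] ...#. => .  t=1,i=15
  [1] ....# => #  t=2,i=15
  [0] ..... => .  t=2,i=14
  bits 01010110101101011000111001000010 = 1454739010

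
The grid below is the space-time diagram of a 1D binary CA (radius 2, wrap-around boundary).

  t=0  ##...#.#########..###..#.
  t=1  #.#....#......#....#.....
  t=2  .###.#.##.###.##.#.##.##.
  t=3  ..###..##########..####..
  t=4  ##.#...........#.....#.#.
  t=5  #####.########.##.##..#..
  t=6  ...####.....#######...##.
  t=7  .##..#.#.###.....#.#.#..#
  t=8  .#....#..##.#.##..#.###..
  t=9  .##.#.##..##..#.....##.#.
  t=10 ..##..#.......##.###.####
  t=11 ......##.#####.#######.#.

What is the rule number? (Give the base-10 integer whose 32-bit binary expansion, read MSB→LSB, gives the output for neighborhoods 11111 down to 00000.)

  #####|.  b31=0 t=0,i=9
  ####.|#  b30=1 t=0,i=14
  ###.#|#  b29=1 t=2,i=3
  ###..|.  b28=0 t=0,i=15
  ##.##|#  b27=1 t=2,i=9
  ##.#.|#  b26=1 t=2,i=4
  ##..#|.  b25=0 t=0,i=16
  ##...|#  b24=1 t=0,i=2
  #.###|#  b23=1 t=0,i=7
  #.##.|#  b22=1 t=0,i=0
  #.#.#|.  b21=0 t=2,i=5
  #.#..|#  b20=1 t=1,i=2
  #..##|.  b19=0 t=0,i=17
  #..#.|.  b18=0 t=0,i=22
  #...#|.  b17=0 t=0,i=3
  #....|.  b16=0 t=1,i=4
  .####|.  b15=0 t=0,i=8
  .###.|#  b14=1 t=0,i=19
  .##.#|#  b13=1 t=2,i=8
  .##..|.  b12=0 t=0,i=1
  .#.##|.  b11=0 t=0,i=6
  .#.#.|#  b10=1 t=1,i=1
  .#..#|#  b9=1 t=5,i=23
  .#...|#  b8=1 t=1,i=3
  ..###|.  b7=0 t=0,i=18
  ..##.|.  b6=0 t=6,i=22
  ..#.#|.  b5=0 t=0,i=5
  ..#..|#  b4=1 t=1,i=7
  ...##|#  b3=1 t=3,i=1
  ...#.|.  b2=0 t=0,i=4
  ....#|#  b1=1 t=1,i=5
  .....|#  b0=1 t=1,i=10
  bits 01101101110100000110011100011011 = 1842374427

1842374427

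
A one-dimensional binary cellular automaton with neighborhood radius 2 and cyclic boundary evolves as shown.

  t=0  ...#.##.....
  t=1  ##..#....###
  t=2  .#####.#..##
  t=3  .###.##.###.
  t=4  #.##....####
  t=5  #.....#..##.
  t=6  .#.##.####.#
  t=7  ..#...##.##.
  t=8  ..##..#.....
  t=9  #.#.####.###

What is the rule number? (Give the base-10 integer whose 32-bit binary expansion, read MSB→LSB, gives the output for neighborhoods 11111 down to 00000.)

  #####|#  b31=1 t=1,i=11
  ####.|.  b30=0 t=1,i=0
  ###.#|#  b29=1 t=2,i=5
  ###..|#  b28=1 t=1,i=1
  ##.##|.  b27=0 t=2,i=0
  ##.#.|#  b26=1 t=2,i=6
  ##..#|#  b25=1 t=1,i=2
  ##...|.  b24=0 t=0,i=7
  #.###|#  b23=1 t=2,i=1
  #.##.|.  b22=0 t=0,i=5
  #.#.#|.  b21=0 t=6,i=1
  #.#..|.  b20=0 t=2,i=7
  #..##|#  b19=1 t=2,i=9
  #..#.|#  b18=1 t=1,i=3
  #...#|.  b17=0 t=7,i=0
  #....|.  b16=0 t=0,i=8
  .####|#  b15=1 t=1,i=10
  .###.|#  b14=1 t=3,i=2
  .##.#|.  b13=0 t=2,i=11
  .##..|.  b12=0 t=0,i=6
  .#.##|#  b11=1 t=0,i=4
  .#.#.|.  b10=0 t=6,i=0
  .#..#|#  b9=1 t=2,i=8
  .#...|#  b8=1 t=1,i=5
  ..###|.  b7=0 t=1,i=9
  ..##.|#  b6=1 t=2,i=10
  ..#.#|.  b5=0 t=0,i=3
  ..#..|#  b4=1 t=1,i=4
  ...##|.  b3=0 t=1,i=8
  ...#.|.  b2=0 t=0,i=2
  ....#|#  b1=1 t=0,i=1
  .....|#  b0=1 t=0,i=0
  bits 10110110100011001100101101010011 = 3062680403

3062680403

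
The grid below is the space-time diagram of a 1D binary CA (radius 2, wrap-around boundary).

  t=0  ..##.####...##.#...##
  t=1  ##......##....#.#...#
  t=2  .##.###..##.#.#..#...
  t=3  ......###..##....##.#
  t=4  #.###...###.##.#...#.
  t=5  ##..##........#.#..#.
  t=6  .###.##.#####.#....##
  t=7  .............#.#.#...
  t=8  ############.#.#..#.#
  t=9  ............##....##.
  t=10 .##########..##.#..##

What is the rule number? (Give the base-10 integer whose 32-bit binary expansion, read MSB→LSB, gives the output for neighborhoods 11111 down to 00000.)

  nb #####: next=.  (t=6,i=10, bit31=0)
  nb ####.: next=.  (t=0,i=7, bit30=0)
  nb ###.#: next=.  (t=4,i=10, bit29=0)
  nb ###..: next=#  (t=0,i=8, bit28=1)
  nb ##.##: next=.  (t=0,i=4, bit27=0)
  nb ##.#.: next=#  (t=0,i=14, bit26=1)
  nb ##..#: next=#  (t=0,i=0, bit25=1)
  nb ##...: next=#  (t=0,i=9, bit24=1)
  nb #.###: next=.  (t=0,i=5, bit23=0)
  nb #.##.: next=.  (t=4,i=12, bit22=0)
  nb #.#.#: next=#  (t=2,i=12, bit21=1)
  nb #.#..: next=.  (t=0,i=15, bit20=0)
  nb #..##: next=#  (t=0,i=1, bit19=1)
  nb #..#.: next=.  (t=2,i=16, bit18=0)
  nb #...#: next=.  (t=0,i=10, bit17=0)
  nb #....: next=.  (t=1,i=3, bit16=0)
  nb .####: next=.  (t=0,i=6, bit15=0)
  nb .###.: next=.  (t=1,i=0, bit14=0)
  nb .##.#: next=.  (t=0,i=3, bit13=0)
  nb .##..: next=#  (t=0,i=20, bit12=1)
  nb .#.##: next=#  (t=4,i=1, bit11=1)
  nb .#.#.: next=.  (t=1,i=15, bit10=0)
  nb .#..#: next=.  (t=2,i=15, bit9=0)
  nb .#...: next=#  (t=0,i=16, bit8=1)
  nb ..###: next=.  (t=1,i=20, bit7=0)
  nb ..##.: next=.  (t=0,i=2, bit6=0)
  nb ..#.#: next=#  (t=1,i=14, bit5=1)
  nb ..#..: next=#  (t=2,i=17, bit4=1)
  nb ...##: next=.  (t=0,i=11, bit3=0)
  nb ...#.: next=.  (t=1,i=13, bit2=0)
  nb ....#: next=#  (t=1,i=6, bit1=1)
  nb .....: next=#  (t=1,i=4, bit0=1)
  bits 00010111001010000001100100110011 = 388503859

388503859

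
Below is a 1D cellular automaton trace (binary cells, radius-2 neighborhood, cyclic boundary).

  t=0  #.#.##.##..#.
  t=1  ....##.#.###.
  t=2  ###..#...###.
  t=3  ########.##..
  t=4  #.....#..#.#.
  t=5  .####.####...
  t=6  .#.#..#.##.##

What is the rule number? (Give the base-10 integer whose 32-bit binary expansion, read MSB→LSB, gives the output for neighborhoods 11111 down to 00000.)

1388798899

  [31] ##### => .  t=3,i=2
  [30] ####. => #  t=3,i=6
  [29] ###.# => .  t=2,i=11
  [28] ###.. => #  t=1,i=11
  [27] ##.## => .  t=0,i=6
  [26] ##.#. => .  t=1,i=6
  [25] ##..# => #  t=0,i=9
  [24] ##... => .  t=1,i=12
  [23] #.### => #  t=1,i=9
  [22] #.##. => #  t=0,i=4
  [21] #.#.# => .  t=0,i=0
  [20] #.#.. => .  t=4,i=0
  [19] #..## => .  t=3,i=12
  [18] #..#. => #  t=0,i=10
  [17] #...# => #  t=2,i=7
  [16] #.... => #  t=1,i=0
  [15] .#### => .  t=3,i=1
  [14] .###. => #  t=1,i=10
  [13] .##.# => #  t=0,i=5
  [12] .##.. => .  t=0,i=8
  [11] .#.## => .  t=0,i=3
  [10] .#.#. => .  t=0,i=1
  [9] .#..# => #  t=4,i=7
  [8] .#... => #  t=2,i=6
  [7] ..### => #  t=2,i=9
  [6] ..##. => .  t=1,i=4
  [5] ..#.# => #  t=0,i=11
  [4] ..#.. => #  t=2,i=5
  [3] ...## => .  t=1,i=3
  [2] ...#. => .  t=4,i=5
  [1] ....# => #  t=1,i=2
  [0] ..... => #  t=1,i=1
  bits 01010010110001110110001110110011 = 1388798899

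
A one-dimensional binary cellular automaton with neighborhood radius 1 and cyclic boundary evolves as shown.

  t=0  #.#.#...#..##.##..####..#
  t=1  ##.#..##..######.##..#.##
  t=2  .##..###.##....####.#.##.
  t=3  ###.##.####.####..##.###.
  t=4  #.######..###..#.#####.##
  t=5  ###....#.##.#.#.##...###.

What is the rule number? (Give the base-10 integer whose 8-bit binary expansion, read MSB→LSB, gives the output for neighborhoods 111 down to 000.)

  ### -> .   bit 7 = 0  t=0,i=19
  ##. -> #   bit 6 = 1  t=0,i=0
  #.# -> #   bit 5 = 1  t=0,i=1
  #.. -> .   bit 4 = 0  t=0,i=5
  .## -> #   bit 3 = 1  t=0,i=11
  .#. -> .   bit 2 = 0  t=0,i=2
  ..# -> #   bit 1 = 1  t=0,i=7
  ... -> #   bit 0 = 1  t=0,i=6
  bits 01101011 = 107

107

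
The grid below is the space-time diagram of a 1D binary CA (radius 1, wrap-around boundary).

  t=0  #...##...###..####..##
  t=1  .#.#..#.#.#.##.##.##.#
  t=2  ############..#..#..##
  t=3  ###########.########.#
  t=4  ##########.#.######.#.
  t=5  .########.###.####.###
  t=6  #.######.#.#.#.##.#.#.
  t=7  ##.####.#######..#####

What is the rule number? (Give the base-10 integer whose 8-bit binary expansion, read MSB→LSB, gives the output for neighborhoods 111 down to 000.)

182

  nb ###: next=#  (t=0,i=10, bit7=1)
  nb ##.: next=.  (t=0,i=0, bit6=0)
  nb #.#: next=#  (t=1,i=0, bit5=1)
  nb #..: next=#  (t=0,i=1, bit4=1)
  nb .##: next=.  (t=0,i=4, bit3=0)
  nb .#.: next=#  (t=1,i=1, bit2=1)
  nb ..#: next=#  (t=0,i=3, bit1=1)
  nb ...: next=.  (t=0,i=2, bit0=0)
  bits 10110110 = 182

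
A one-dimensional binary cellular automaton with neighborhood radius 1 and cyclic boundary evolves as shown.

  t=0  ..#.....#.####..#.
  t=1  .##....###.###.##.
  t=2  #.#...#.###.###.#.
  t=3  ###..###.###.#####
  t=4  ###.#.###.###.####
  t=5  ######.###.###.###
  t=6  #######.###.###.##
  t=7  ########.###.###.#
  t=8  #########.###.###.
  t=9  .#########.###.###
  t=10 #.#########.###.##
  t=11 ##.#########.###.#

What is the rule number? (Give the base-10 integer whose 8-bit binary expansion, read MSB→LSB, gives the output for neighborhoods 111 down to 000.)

  ### -> #   bit 7 = 1  t=0,i=11
  ##. -> #   bit 6 = 1  t=0,i=13
  #.# -> #   bit 5 = 1  t=0,i=9
  #.. -> .   bit 4 = 0  t=0,i=3
  .## -> .   bit 3 = 0  t=0,i=10
  .#. -> #   bit 2 = 1  t=0,i=2
  ..# -> #   bit 1 = 1  t=0,i=1
  ... -> .   bit 0 = 0  t=0,i=0
  bits 11100110 = 230

230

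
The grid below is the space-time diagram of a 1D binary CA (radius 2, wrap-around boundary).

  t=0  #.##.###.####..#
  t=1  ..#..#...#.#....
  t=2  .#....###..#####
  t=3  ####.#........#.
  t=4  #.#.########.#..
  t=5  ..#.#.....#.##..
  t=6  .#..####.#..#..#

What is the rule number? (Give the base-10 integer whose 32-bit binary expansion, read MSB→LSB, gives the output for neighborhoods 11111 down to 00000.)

1156776205

  nb #####: next=.  (t=2,i=13, bit31=0)
  nb ####.: next=#  (t=0,i=11, bit30=1)
  nb ###.#: next=.  (t=0,i=7, bit29=0)
  nb ###..: next=.  (t=0,i=12, bit28=0)
  nb ##.##: next=.  (t=0,i=1, bit27=0)
  nb ##.#.: next=#  (t=2,i=0, bit26=1)
  nb ##..#: next=.  (t=0,i=13, bit25=0)
  nb ##...: next=.  (t=5,i=14, bit24=0)
  nb #.###: next=#  (t=0,i=5, bit23=1)
  nb #.##.: next=#  (t=0,i=2, bit22=1)
  nb #.#.#: next=#  (t=4,i=2, bit21=1)
  nb #.#..: next=#  (t=1,i=11, bit20=1)
  nb #..##: next=.  (t=0,i=14, bit19=0)
  nb #..#.: next=.  (t=1,i=4, bit18=0)
  nb #...#: next=#  (t=1,i=7, bit17=1)
  nb #....: next=#  (t=1,i=13, bit16=1)
  nb .####: next=.  (t=0,i=10, bit15=0)
  nb .###.: next=.  (t=0,i=6, bit14=0)
  nb .##.#: next=.  (t=0,i=0, bit13=0)
  nb .##..: next=.  (t=5,i=13, bit12=0)
  nb .#.##: next=.  (t=3,i=15, bit11=0)
  nb .#.#.: next=.  (t=1,i=10, bit10=0)
  nb .#..#: next=.  (t=1,i=3, bit9=0)
  nb .#...: next=#  (t=1,i=6, bit8=1)
  nb ..###: next=.  (t=2,i=6, bit7=0)
  nb ..##.: next=.  (t=0,i=15, bit6=0)
  nb ..#.#: next=.  (t=1,i=9, bit5=0)
  nb ..#..: next=.  (t=1,i=2, bit4=0)
  nb ...##: next=#  (t=2,i=5, bit3=1)
  nb ...#.: next=#  (t=1,i=1, bit2=1)
  nb ....#: next=.  (t=1,i=0, bit1=0)
  nb .....: next=#  (t=1,i=14, bit0=1)
  bits 01000100111100110000000100001101 = 1156776205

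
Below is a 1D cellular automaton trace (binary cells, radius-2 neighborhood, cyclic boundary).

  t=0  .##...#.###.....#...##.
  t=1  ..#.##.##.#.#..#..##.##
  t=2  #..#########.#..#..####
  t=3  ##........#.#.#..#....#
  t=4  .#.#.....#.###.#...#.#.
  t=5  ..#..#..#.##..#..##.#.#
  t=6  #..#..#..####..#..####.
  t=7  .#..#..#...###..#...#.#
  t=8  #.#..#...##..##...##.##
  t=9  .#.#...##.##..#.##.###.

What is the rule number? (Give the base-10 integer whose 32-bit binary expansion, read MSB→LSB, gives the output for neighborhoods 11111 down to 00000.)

1591950860

  nb #####: next=.  (t=2,i=5, bit31=0)
  nb ####.: next=#  (t=2,i=10, bit30=1)
  nb ###.#: next=.  (t=2,i=11, bit29=0)
  nb ###..: next=#  (t=0,i=10, bit28=1)
  nb ##.##: next=#  (t=1,i=6, bit27=1)
  nb ##.#.: next=#  (t=1,i=9, bit26=1)
  nb ##..#: next=#  (t=0,i=22, bit25=1)
  nb ##...: next=.  (t=0,i=3, bit24=0)
  nb #.###: next=#  (t=0,i=8, bit23=1)
  nb #.##.: next=#  (t=1,i=4, bit22=1)
  nb #.#.#: next=#  (t=1,i=10, bit21=1)
  nb #.#..: next=.  (t=1,i=12, bit20=0)
  nb #..##: next=.  (t=0,i=0, bit19=0)
  nb #..#.: next=.  (t=1,i=1, bit18=0)
  nb #...#: next=#  (t=0,i=4, bit17=1)
  nb #....: next=#  (t=0,i=12, bit16=1)
  nb .####: next=.  (t=2,i=4, bit15=0)
  nb .###.: next=.  (t=0,i=9, bit14=0)
  nb .##.#: next=#  (t=1,i=5, bit13=1)
  nb .##..: next=#  (t=0,i=2, bit12=1)
  nb .#.##: next=#  (t=0,i=7, bit11=1)
  nb .#.#.: next=#  (t=1,i=11, bit10=1)
  nb .#..#: next=#  (t=1,i=13, bit9=1)
  nb .#...: next=.  (t=0,i=17, bit8=0)
  nb ..###: next=.  (t=2,i=3, bit7=0)
  nb ..##.: next=.  (t=0,i=1, bit6=0)
  nb ..#.#: next=.  (t=0,i=6, bit5=0)
  nb ..#..: next=.  (t=0,i=16, bit4=0)
  nb ...##: next=#  (t=0,i=19, bit3=1)
  nb ...#.: next=#  (t=0,i=5, bit2=1)
  nb ....#: next=.  (t=0,i=14, bit1=0)
  nb .....: next=.  (t=0,i=13, bit0=0)
  bits 01011110111000110011111000001100 = 1591950860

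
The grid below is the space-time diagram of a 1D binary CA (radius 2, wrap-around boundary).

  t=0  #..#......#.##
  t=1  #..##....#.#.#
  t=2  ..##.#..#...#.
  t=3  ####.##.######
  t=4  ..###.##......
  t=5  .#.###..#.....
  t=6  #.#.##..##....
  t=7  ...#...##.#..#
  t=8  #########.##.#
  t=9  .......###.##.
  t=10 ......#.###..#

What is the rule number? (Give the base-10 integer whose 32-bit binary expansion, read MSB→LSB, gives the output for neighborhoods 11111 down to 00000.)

  #####|.  b31=0 t=3,i=0
  ####.|#  b30=1 t=3,i=2
  ###.#|#  b29=1 t=3,i=3
  ###..|#  b28=1 t=0,i=0
  ##.##|#  b27=1 t=3,i=4
  ##.#.|.  b26=0 t=2,i=4
  ##..#|.  b25=0 t=0,i=1
  ##...|#  b24=1 t=1,i=5
  #.###|.  b23=0 t=0,i=12
  #.##.|.  b22=0 t=1,i=13
  #.#.#|.  b21=0 t=1,i=11
  #.#..|#  b20=1 t=2,i=5
  #..##|#  b19=1 t=1,i=2
  #..#.|.  b18=0 t=0,i=2
  #...#|#  b17=1 t=2,i=0
  #....|.  b16=0 t=0,i=5
  .####|.  b15=0 t=3,i=9
  .###.|#  b14=1 t=0,i=13
  .##.#|#  b13=1 t=2,i=3
  .##..|.  b12=0 t=1,i=0
  .#.##|#  b11=1 t=0,i=11
  .#.#.|.  b10=0 t=1,i=10
  .#..#|#  b9=1 t=2,i=6
  .#...|#  b8=1 t=0,i=4
  ..###|.  b7=0 t=4,i=2
  ..##.|#  b6=1 t=1,i=3
  ..#.#|.  b5=0 t=0,i=10
  ..#..|#  b4=1 t=0,i=3
  ...##|#  b3=1 t=2,i=1
  ...#.|#  b2=1 t=0,i=9
  ....#|.  b1=0 t=0,i=8
  .....|.  b0=0 t=0,i=6
  bits 01111001000110100110101101011100 = 2031774556

2031774556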